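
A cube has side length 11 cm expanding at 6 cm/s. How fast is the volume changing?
2178 cm³/s

V = s³
dV/dt = 3s² · ds/dt = 3·11²·6 = 2178 cm³/s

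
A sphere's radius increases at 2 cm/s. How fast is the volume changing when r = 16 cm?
2048π cm³/s

V = (4/3)πr³
dV/dt = dV/dr · dr/dt = 4πr² · 2
At r = 16: dV/dt = 2048π cm³/s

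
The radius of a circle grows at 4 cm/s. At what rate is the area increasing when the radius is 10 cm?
80π cm²/s

A = πr²
dA/dt = 2πr · dr/dt = 2π(10)(4) = 80π cm²/s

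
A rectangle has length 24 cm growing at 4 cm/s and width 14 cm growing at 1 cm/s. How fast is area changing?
80 cm²/s

A = lw
dA/dt = w·dl/dt + l·dw/dt = 14·4 + 24·1 = 80 cm²/s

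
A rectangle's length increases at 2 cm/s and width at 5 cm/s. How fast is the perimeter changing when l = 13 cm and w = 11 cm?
14 cm/s

P = 2(l + w)
dP/dt = 2(dl/dt + dw/dt) = 2(2 + 5) = 14 cm/s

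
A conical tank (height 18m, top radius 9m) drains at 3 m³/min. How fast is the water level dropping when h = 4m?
3/(4π) ≈ 0.2387 m/min

r/h = 9/18, so r = (1/2)h
V = (1/3)πr²h = (1/3)π((1/2)h)²h = (1/12)πh³
dV/dh = (1/4)πh²
dh/dt = (dV/dt)/(dV/dh) = -3/((1/4)π·4²) = -3/(4π) m/min
The level is dropping at 3/(4π) ≈ 0.2387 m/min.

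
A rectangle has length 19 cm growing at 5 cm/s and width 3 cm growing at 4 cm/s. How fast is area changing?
91 cm²/s

A = lw
dA/dt = w·dl/dt + l·dw/dt = 3·5 + 19·4 = 91 cm²/s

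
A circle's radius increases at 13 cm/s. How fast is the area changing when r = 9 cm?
234π cm²/s

A = πr²
dA/dt = 2πr · dr/dt = 2π(9)(13) = 234π cm²/s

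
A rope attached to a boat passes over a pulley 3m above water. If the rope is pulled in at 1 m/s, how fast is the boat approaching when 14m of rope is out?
14√187/187 ≈ 1.024 m/s

rope² = x² + 3²
x = √(14² - 3²) = √187
dx/dt = (rope/x) · d(rope)/dt = (14/√187) · (-1) = -14√187/187 m/s
The boat approaches at 14√187/187 ≈ 1.024 m/s.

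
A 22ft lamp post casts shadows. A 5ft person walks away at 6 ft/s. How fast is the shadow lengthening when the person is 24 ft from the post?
30/17 ft/s

By similar triangles: 22/(x+s) = 5/s
Solving: s = 5x/17
ds/dt = 5/17 · dx/dt = 5/17 · 6 = 30/17 ft/s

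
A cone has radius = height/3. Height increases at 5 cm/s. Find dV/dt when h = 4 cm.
80π/9 cm³/s

V = (1/3)π(h/3)²h = πh³/27
dV/dt = πh²/9 · 5
At h = 4: dV/dt = 80π/9 cm³/s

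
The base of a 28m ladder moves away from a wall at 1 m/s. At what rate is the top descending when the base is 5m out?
5√759/759 ≈ 0.1815 m/s

x² + y² = 28²
2x·dx/dt + 2y·dy/dt = 0
dy/dt = -x/y · dx/dt = -5/√759 · 1 = -5√759/759 m/s
The top is descending at 5√759/759 ≈ 0.1815 m/s.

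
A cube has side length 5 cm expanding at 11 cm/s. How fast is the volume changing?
825 cm³/s

V = s³
dV/dt = 3s² · ds/dt = 3·5²·11 = 825 cm³/s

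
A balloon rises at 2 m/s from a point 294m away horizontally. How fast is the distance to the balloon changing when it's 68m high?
68√22765/22765 ≈ 0.4507 m/s

z² = 294² + y²
z = √(294² + 68²) = 2√22765
dz/dt = y/z · dy/dt = 68/(2√22765) · 2 = 68√22765/22765 ≈ 0.4507 m/s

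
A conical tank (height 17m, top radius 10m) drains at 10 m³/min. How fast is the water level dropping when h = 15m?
289/(2250π) ≈ 0.04089 m/min

r/h = 10/17, so r = (10/17)h
V = (1/3)πr²h = (1/3)π((10/17)h)²h = (100/867)πh³
dV/dh = (100/289)πh²
dh/dt = (dV/dt)/(dV/dh) = -10/((100/289)π·15²) = -289/(2250π) m/min
The level is dropping at 289/(2250π) ≈ 0.04089 m/min.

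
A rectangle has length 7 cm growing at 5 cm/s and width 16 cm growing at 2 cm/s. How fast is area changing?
94 cm²/s

A = lw
dA/dt = w·dl/dt + l·dw/dt = 16·5 + 7·2 = 94 cm²/s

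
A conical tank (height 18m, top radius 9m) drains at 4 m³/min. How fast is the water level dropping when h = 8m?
1/(4π) ≈ 0.07958 m/min

r/h = 9/18, so r = (1/2)h
V = (1/3)πr²h = (1/3)π((1/2)h)²h = (1/12)πh³
dV/dh = (1/4)πh²
dh/dt = (dV/dt)/(dV/dh) = -4/((1/4)π·8²) = -1/(4π) m/min
The level is dropping at 1/(4π) ≈ 0.07958 m/min.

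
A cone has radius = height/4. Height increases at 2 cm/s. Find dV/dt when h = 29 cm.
841π/8 cm³/s

V = (1/3)π(h/4)²h = πh³/48
dV/dt = πh²/16 · 2
At h = 29: dV/dt = 841π/8 cm³/s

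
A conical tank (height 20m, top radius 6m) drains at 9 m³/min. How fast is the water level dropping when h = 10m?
1/π ≈ 0.3183 m/min

r/h = 6/20, so r = (3/10)h
V = (1/3)πr²h = (1/3)π((3/10)h)²h = (3/100)πh³
dV/dh = (9/100)πh²
dh/dt = (dV/dt)/(dV/dh) = -9/((9/100)π·10²) = -1/π m/min
The level is dropping at 1/π ≈ 0.3183 m/min.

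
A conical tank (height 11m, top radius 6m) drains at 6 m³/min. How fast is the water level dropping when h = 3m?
121/(54π) ≈ 0.7132 m/min

r/h = 6/11, so r = (6/11)h
V = (1/3)πr²h = (1/3)π((6/11)h)²h = (12/121)πh³
dV/dh = (36/121)πh²
dh/dt = (dV/dt)/(dV/dh) = -6/((36/121)π·3²) = -121/(54π) m/min
The level is dropping at 121/(54π) ≈ 0.7132 m/min.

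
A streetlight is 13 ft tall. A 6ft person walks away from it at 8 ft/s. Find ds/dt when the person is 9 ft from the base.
48/7 ft/s

By similar triangles: 13/(x+s) = 6/s
Solving: s = 6x/7
ds/dt = 6/7 · dx/dt = 6/7 · 8 = 48/7 ft/s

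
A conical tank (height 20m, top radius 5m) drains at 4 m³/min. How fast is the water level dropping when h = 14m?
16/(49π) ≈ 0.1039 m/min

r/h = 5/20, so r = (1/4)h
V = (1/3)πr²h = (1/3)π((1/4)h)²h = (1/48)πh³
dV/dh = (1/16)πh²
dh/dt = (dV/dt)/(dV/dh) = -4/((1/16)π·14²) = -16/(49π) m/min
The level is dropping at 16/(49π) ≈ 0.1039 m/min.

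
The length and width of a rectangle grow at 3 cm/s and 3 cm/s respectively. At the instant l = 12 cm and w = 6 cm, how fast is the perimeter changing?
12 cm/s

P = 2(l + w)
dP/dt = 2(dl/dt + dw/dt) = 2(3 + 3) = 12 cm/s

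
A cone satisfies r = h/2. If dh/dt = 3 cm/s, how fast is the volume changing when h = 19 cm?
1083π/4 cm³/s

V = (1/3)π(h/2)²h = πh³/12
dV/dt = πh²/4 · 3
At h = 19: dV/dt = 1083π/4 cm³/s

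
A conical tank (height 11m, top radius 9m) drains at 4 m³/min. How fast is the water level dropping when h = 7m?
484/(3969π) ≈ 0.03882 m/min

r/h = 9/11, so r = (9/11)h
V = (1/3)πr²h = (1/3)π((9/11)h)²h = (27/121)πh³
dV/dh = (81/121)πh²
dh/dt = (dV/dt)/(dV/dh) = -4/((81/121)π·7²) = -484/(3969π) m/min
The level is dropping at 484/(3969π) ≈ 0.03882 m/min.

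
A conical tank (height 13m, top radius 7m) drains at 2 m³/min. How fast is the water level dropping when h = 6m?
169/(882π) ≈ 0.06099 m/min

r/h = 7/13, so r = (7/13)h
V = (1/3)πr²h = (1/3)π((7/13)h)²h = (49/507)πh³
dV/dh = (49/169)πh²
dh/dt = (dV/dt)/(dV/dh) = -2/((49/169)π·6²) = -169/(882π) m/min
The level is dropping at 169/(882π) ≈ 0.06099 m/min.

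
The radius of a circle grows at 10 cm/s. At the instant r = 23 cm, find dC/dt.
20π cm/s

C = 2πr
dC/dt = 2π · dr/dt = 2π · 10 = 20π cm/s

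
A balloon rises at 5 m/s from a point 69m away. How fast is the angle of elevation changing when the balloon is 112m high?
0.019936 rad/s

tan(θ) = y/69
sec²(θ) · dθ/dt = (1/69) · dy/dt
dθ/dt = cos²(θ)/69 · 5 = 69/(69² + 112²) · 5
dθ/dt = 0.019936 rad/s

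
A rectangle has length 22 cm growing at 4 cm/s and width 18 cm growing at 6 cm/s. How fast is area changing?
204 cm²/s

A = lw
dA/dt = w·dl/dt + l·dw/dt = 18·4 + 22·6 = 204 cm²/s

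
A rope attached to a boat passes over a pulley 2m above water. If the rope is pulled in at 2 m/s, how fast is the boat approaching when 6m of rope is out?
3√2/2 ≈ 2.121 m/s

rope² = x² + 2²
x = √(6² - 2²) = 4√2
dx/dt = (rope/x) · d(rope)/dt = (6/(4√2)) · (-2) = -3√2/2 m/s
The boat approaches at 3√2/2 ≈ 2.121 m/s.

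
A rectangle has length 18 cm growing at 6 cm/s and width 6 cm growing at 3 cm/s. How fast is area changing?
90 cm²/s

A = lw
dA/dt = w·dl/dt + l·dw/dt = 6·6 + 18·3 = 90 cm²/s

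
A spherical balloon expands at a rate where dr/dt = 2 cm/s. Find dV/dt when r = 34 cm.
9248π cm³/s

V = (4/3)πr³
dV/dt = dV/dr · dr/dt = 4πr² · 2
At r = 34: dV/dt = 9248π cm³/s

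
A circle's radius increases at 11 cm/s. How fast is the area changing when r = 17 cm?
374π cm²/s

A = πr²
dA/dt = 2πr · dr/dt = 2π(17)(11) = 374π cm²/s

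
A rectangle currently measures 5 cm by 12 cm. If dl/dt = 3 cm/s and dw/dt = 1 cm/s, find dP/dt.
8 cm/s

P = 2(l + w)
dP/dt = 2(dl/dt + dw/dt) = 2(3 + 1) = 8 cm/s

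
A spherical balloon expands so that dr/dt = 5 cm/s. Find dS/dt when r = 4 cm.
160π cm²/s

S = 4πr²
dS/dt = dS/dr · dr/dt = 8πr · 5
At r = 4: dS/dt = 160π cm²/s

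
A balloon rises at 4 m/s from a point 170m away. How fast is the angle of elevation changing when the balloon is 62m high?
0.020767 rad/s

tan(θ) = y/170
sec²(θ) · dθ/dt = (1/170) · dy/dt
dθ/dt = cos²(θ)/170 · 4 = 170/(170² + 62²) · 4
dθ/dt = 0.020767 rad/s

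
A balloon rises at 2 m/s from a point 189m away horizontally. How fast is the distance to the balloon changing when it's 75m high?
25√4594/2297 ≈ 0.7377 m/s

z² = 189² + y²
z = √(189² + 75²) = 3√4594
dz/dt = y/z · dy/dt = 75/(3√4594) · 2 = 25√4594/2297 ≈ 0.7377 m/s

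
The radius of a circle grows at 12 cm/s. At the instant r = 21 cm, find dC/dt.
24π cm/s

C = 2πr
dC/dt = 2π · dr/dt = 2π · 12 = 24π cm/s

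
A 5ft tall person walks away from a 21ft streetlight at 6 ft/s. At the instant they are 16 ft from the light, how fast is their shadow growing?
15/8 ft/s

By similar triangles: 21/(x+s) = 5/s
Solving: s = 5x/16
ds/dt = 5/16 · dx/dt = 5/16 · 6 = 15/8 ft/s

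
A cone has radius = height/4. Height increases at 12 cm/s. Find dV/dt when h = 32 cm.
768π cm³/s

V = (1/3)π(h/4)²h = πh³/48
dV/dt = πh²/16 · 12
At h = 32: dV/dt = 768π cm³/s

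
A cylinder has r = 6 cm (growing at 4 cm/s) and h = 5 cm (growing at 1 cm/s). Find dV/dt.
276π cm³/s

V = πr²h
dV/dt = 2πrh·dr/dt + πr²·dh/dt
= 2π(6)(5)(4) + π(6)²(1)
= 276π cm³/s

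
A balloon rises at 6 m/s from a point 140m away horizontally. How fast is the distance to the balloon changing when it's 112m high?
24√41/41 ≈ 3.748 m/s

z² = 140² + y²
z = √(140² + 112²) = 28√41
dz/dt = y/z · dy/dt = 112/(28√41) · 6 = 24√41/41 ≈ 3.748 m/s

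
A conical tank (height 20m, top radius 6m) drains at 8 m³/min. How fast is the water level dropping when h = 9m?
800/(729π) ≈ 0.3493 m/min

r/h = 6/20, so r = (3/10)h
V = (1/3)πr²h = (1/3)π((3/10)h)²h = (3/100)πh³
dV/dh = (9/100)πh²
dh/dt = (dV/dt)/(dV/dh) = -8/((9/100)π·9²) = -800/(729π) m/min
The level is dropping at 800/(729π) ≈ 0.3493 m/min.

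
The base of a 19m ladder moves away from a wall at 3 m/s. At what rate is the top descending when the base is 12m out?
36√217/217 ≈ 2.444 m/s

x² + y² = 19²
2x·dx/dt + 2y·dy/dt = 0
dy/dt = -x/y · dx/dt = -12/√217 · 3 = -36√217/217 m/s
The top is descending at 36√217/217 ≈ 2.444 m/s.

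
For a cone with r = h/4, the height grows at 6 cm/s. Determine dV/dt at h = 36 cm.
486π cm³/s

V = (1/3)π(h/4)²h = πh³/48
dV/dt = πh²/16 · 6
At h = 36: dV/dt = 486π cm³/s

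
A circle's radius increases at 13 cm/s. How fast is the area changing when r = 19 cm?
494π cm²/s

A = πr²
dA/dt = 2πr · dr/dt = 2π(19)(13) = 494π cm²/s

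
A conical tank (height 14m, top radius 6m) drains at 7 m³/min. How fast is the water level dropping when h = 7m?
7/(9π) ≈ 0.2476 m/min

r/h = 6/14, so r = (3/7)h
V = (1/3)πr²h = (1/3)π((3/7)h)²h = (3/49)πh³
dV/dh = (9/49)πh²
dh/dt = (dV/dt)/(dV/dh) = -7/((9/49)π·7²) = -7/(9π) m/min
The level is dropping at 7/(9π) ≈ 0.2476 m/min.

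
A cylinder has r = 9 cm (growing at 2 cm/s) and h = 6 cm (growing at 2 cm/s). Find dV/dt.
378π cm³/s

V = πr²h
dV/dt = 2πrh·dr/dt + πr²·dh/dt
= 2π(9)(6)(2) + π(9)²(2)
= 378π cm³/s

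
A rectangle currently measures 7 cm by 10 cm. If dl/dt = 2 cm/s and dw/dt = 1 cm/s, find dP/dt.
6 cm/s

P = 2(l + w)
dP/dt = 2(dl/dt + dw/dt) = 2(2 + 1) = 6 cm/s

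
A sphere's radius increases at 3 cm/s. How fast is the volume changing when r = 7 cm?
588π cm³/s

V = (4/3)πr³
dV/dt = dV/dr · dr/dt = 4πr² · 3
At r = 7: dV/dt = 588π cm³/s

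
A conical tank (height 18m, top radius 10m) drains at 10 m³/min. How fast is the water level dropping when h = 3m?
18/(5π) ≈ 1.146 m/min

r/h = 10/18, so r = (5/9)h
V = (1/3)πr²h = (1/3)π((5/9)h)²h = (25/243)πh³
dV/dh = (25/81)πh²
dh/dt = (dV/dt)/(dV/dh) = -10/((25/81)π·3²) = -18/(5π) m/min
The level is dropping at 18/(5π) ≈ 1.146 m/min.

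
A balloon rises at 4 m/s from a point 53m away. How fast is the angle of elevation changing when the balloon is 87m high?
0.020428 rad/s

tan(θ) = y/53
sec²(θ) · dθ/dt = (1/53) · dy/dt
dθ/dt = cos²(θ)/53 · 4 = 53/(53² + 87²) · 4
dθ/dt = 0.020428 rad/s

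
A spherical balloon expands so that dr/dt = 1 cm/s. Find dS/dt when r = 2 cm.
16π cm²/s

S = 4πr²
dS/dt = dS/dr · dr/dt = 8πr · 1
At r = 2: dS/dt = 16π cm²/s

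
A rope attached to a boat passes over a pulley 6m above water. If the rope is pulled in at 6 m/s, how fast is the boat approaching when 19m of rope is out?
114√13/65 ≈ 6.324 m/s

rope² = x² + 6²
x = √(19² - 6²) = 5√13
dx/dt = (rope/x) · d(rope)/dt = (19/(5√13)) · (-6) = -114√13/65 m/s
The boat approaches at 114√13/65 ≈ 6.324 m/s.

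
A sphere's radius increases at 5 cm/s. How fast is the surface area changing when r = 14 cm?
560π cm²/s

S = 4πr²
dS/dt = dS/dr · dr/dt = 8πr · 5
At r = 14: dS/dt = 560π cm²/s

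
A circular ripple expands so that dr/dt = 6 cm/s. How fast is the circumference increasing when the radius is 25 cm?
12π cm/s

C = 2πr
dC/dt = 2π · dr/dt = 2π · 6 = 12π cm/s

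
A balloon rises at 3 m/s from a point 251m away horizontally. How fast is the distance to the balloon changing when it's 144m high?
432√83737/83737 ≈ 1.493 m/s

z² = 251² + y²
z = √(251² + 144²) = √83737
dz/dt = y/z · dy/dt = 144/√83737 · 3 = 432√83737/83737 ≈ 1.493 m/s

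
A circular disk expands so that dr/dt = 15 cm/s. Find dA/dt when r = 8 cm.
240π cm²/s

A = πr²
dA/dt = 2πr · dr/dt = 2π(8)(15) = 240π cm²/s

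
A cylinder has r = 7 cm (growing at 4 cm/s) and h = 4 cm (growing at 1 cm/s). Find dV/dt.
273π cm³/s

V = πr²h
dV/dt = 2πrh·dr/dt + πr²·dh/dt
= 2π(7)(4)(4) + π(7)²(1)
= 273π cm³/s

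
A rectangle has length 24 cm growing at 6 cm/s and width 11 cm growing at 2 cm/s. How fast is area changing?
114 cm²/s

A = lw
dA/dt = w·dl/dt + l·dw/dt = 11·6 + 24·2 = 114 cm²/s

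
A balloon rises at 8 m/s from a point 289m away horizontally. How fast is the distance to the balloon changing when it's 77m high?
308√3578/8945 ≈ 2.06 m/s

z² = 289² + y²
z = √(289² + 77²) = 5√3578
dz/dt = y/z · dy/dt = 77/(5√3578) · 8 = 308√3578/8945 ≈ 2.06 m/s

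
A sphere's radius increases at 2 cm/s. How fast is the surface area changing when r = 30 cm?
480π cm²/s

S = 4πr²
dS/dt = dS/dr · dr/dt = 8πr · 2
At r = 30: dS/dt = 480π cm²/s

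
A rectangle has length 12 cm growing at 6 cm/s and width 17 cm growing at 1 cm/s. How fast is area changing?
114 cm²/s

A = lw
dA/dt = w·dl/dt + l·dw/dt = 17·6 + 12·1 = 114 cm²/s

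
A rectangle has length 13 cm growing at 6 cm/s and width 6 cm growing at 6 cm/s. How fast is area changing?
114 cm²/s

A = lw
dA/dt = w·dl/dt + l·dw/dt = 6·6 + 13·6 = 114 cm²/s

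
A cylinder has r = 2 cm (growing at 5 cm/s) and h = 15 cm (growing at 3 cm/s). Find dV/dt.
312π cm³/s

V = πr²h
dV/dt = 2πrh·dr/dt + πr²·dh/dt
= 2π(2)(15)(5) + π(2)²(3)
= 312π cm³/s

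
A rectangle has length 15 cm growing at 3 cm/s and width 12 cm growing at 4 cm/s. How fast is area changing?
96 cm²/s

A = lw
dA/dt = w·dl/dt + l·dw/dt = 12·3 + 15·4 = 96 cm²/s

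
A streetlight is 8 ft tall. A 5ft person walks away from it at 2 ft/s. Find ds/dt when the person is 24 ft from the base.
10/3 ft/s

By similar triangles: 8/(x+s) = 5/s
Solving: s = 5x/3
ds/dt = 5/3 · dx/dt = 5/3 · 2 = 10/3 ft/s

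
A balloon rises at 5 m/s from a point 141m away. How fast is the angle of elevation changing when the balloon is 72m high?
0.028127 rad/s

tan(θ) = y/141
sec²(θ) · dθ/dt = (1/141) · dy/dt
dθ/dt = cos²(θ)/141 · 5 = 141/(141² + 72²) · 5
dθ/dt = 0.028127 rad/s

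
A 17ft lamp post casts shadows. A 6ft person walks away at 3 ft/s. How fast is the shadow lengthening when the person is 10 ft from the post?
18/11 ft/s

By similar triangles: 17/(x+s) = 6/s
Solving: s = 6x/11
ds/dt = 6/11 · dx/dt = 6/11 · 3 = 18/11 ft/s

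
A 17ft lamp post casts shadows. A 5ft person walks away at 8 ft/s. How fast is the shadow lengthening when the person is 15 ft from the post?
10/3 ft/s

By similar triangles: 17/(x+s) = 5/s
Solving: s = 5x/12
ds/dt = 5/12 · dx/dt = 5/12 · 8 = 10/3 ft/s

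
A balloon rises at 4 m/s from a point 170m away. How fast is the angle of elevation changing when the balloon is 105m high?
0.017032 rad/s

tan(θ) = y/170
sec²(θ) · dθ/dt = (1/170) · dy/dt
dθ/dt = cos²(θ)/170 · 4 = 170/(170² + 105²) · 4
dθ/dt = 0.017032 rad/s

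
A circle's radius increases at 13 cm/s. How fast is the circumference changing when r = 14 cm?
26π cm/s

C = 2πr
dC/dt = 2π · dr/dt = 2π · 13 = 26π cm/s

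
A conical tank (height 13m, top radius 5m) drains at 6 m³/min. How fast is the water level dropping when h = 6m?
169/(150π) ≈ 0.3586 m/min

r/h = 5/13, so r = (5/13)h
V = (1/3)πr²h = (1/3)π((5/13)h)²h = (25/507)πh³
dV/dh = (25/169)πh²
dh/dt = (dV/dt)/(dV/dh) = -6/((25/169)π·6²) = -169/(150π) m/min
The level is dropping at 169/(150π) ≈ 0.3586 m/min.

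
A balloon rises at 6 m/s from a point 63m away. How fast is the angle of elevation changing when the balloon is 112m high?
0.022891 rad/s

tan(θ) = y/63
sec²(θ) · dθ/dt = (1/63) · dy/dt
dθ/dt = cos²(θ)/63 · 6 = 63/(63² + 112²) · 6
dθ/dt = 0.022891 rad/s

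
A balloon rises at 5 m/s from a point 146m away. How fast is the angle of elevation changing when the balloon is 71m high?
0.027697 rad/s

tan(θ) = y/146
sec²(θ) · dθ/dt = (1/146) · dy/dt
dθ/dt = cos²(θ)/146 · 5 = 146/(146² + 71²) · 5
dθ/dt = 0.027697 rad/s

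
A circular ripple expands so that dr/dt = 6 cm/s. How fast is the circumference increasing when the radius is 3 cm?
12π cm/s

C = 2πr
dC/dt = 2π · dr/dt = 2π · 6 = 12π cm/s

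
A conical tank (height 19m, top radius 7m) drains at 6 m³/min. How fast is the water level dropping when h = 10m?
1083/(2450π) ≈ 0.1407 m/min

r/h = 7/19, so r = (7/19)h
V = (1/3)πr²h = (1/3)π((7/19)h)²h = (49/1083)πh³
dV/dh = (49/361)πh²
dh/dt = (dV/dt)/(dV/dh) = -6/((49/361)π·10²) = -1083/(2450π) m/min
The level is dropping at 1083/(2450π) ≈ 0.1407 m/min.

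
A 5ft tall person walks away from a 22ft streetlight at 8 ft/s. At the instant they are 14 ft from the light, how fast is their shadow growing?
40/17 ft/s

By similar triangles: 22/(x+s) = 5/s
Solving: s = 5x/17
ds/dt = 5/17 · dx/dt = 5/17 · 8 = 40/17 ft/s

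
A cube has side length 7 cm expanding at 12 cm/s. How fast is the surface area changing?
1008 cm²/s

A = 6s²
dA/dt = 12s · ds/dt = 12·7·12 = 1008 cm²/s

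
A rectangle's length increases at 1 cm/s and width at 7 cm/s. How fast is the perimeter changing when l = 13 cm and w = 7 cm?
16 cm/s

P = 2(l + w)
dP/dt = 2(dl/dt + dw/dt) = 2(1 + 7) = 16 cm/s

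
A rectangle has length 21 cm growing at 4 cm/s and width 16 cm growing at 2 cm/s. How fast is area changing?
106 cm²/s

A = lw
dA/dt = w·dl/dt + l·dw/dt = 16·4 + 21·2 = 106 cm²/s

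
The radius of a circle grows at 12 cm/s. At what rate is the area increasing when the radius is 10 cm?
240π cm²/s

A = πr²
dA/dt = 2πr · dr/dt = 2π(10)(12) = 240π cm²/s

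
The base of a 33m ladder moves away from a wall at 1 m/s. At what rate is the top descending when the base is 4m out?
4√1073/1073 ≈ 0.1221 m/s

x² + y² = 33²
2x·dx/dt + 2y·dy/dt = 0
dy/dt = -x/y · dx/dt = -4/√1073 · 1 = -4√1073/1073 m/s
The top is descending at 4√1073/1073 ≈ 0.1221 m/s.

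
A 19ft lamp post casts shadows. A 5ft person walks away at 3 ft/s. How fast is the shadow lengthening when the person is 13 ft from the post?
15/14 ft/s

By similar triangles: 19/(x+s) = 5/s
Solving: s = 5x/14
ds/dt = 5/14 · dx/dt = 5/14 · 3 = 15/14 ft/s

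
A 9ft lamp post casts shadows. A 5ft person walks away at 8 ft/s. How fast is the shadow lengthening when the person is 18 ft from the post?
10 ft/s

By similar triangles: 9/(x+s) = 5/s
Solving: s = 5x/4
ds/dt = 5/4 · dx/dt = 5/4 · 8 = 10 ft/s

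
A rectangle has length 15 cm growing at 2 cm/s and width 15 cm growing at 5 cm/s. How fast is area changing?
105 cm²/s

A = lw
dA/dt = w·dl/dt + l·dw/dt = 15·2 + 15·5 = 105 cm²/s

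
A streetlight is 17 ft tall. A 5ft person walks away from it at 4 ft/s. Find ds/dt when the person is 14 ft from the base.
5/3 ft/s

By similar triangles: 17/(x+s) = 5/s
Solving: s = 5x/12
ds/dt = 5/12 · dx/dt = 5/12 · 4 = 5/3 ft/s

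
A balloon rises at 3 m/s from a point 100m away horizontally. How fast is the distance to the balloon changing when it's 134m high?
201√6989/6989 ≈ 2.404 m/s

z² = 100² + y²
z = √(100² + 134²) = 2√6989
dz/dt = y/z · dy/dt = 134/(2√6989) · 3 = 201√6989/6989 ≈ 2.404 m/s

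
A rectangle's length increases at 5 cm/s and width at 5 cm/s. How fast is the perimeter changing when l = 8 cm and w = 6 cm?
20 cm/s

P = 2(l + w)
dP/dt = 2(dl/dt + dw/dt) = 2(5 + 5) = 20 cm/s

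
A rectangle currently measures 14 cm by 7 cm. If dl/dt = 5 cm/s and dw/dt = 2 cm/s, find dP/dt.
14 cm/s

P = 2(l + w)
dP/dt = 2(dl/dt + dw/dt) = 2(5 + 2) = 14 cm/s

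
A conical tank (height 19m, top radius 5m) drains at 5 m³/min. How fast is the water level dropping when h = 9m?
361/(405π) ≈ 0.2837 m/min

r/h = 5/19, so r = (5/19)h
V = (1/3)πr²h = (1/3)π((5/19)h)²h = (25/1083)πh³
dV/dh = (25/361)πh²
dh/dt = (dV/dt)/(dV/dh) = -5/((25/361)π·9²) = -361/(405π) m/min
The level is dropping at 361/(405π) ≈ 0.2837 m/min.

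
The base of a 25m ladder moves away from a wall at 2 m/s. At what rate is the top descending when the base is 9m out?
9√34/68 ≈ 0.7717 m/s

x² + y² = 25²
2x·dx/dt + 2y·dy/dt = 0
dy/dt = -x/y · dx/dt = -9/(4√34) · 2 = -9√34/68 m/s
The top is descending at 9√34/68 ≈ 0.7717 m/s.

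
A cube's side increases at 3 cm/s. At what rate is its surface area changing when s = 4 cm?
144 cm²/s

A = 6s²
dA/dt = 12s · ds/dt = 12·4·3 = 144 cm²/s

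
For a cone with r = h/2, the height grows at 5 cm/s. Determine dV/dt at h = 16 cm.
320π cm³/s

V = (1/3)π(h/2)²h = πh³/12
dV/dt = πh²/4 · 5
At h = 16: dV/dt = 320π cm³/s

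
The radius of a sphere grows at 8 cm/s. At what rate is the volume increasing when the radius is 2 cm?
128π cm³/s

V = (4/3)πr³
dV/dt = dV/dr · dr/dt = 4πr² · 8
At r = 2: dV/dt = 128π cm³/s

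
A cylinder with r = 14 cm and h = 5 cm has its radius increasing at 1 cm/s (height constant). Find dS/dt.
66π cm²/s

S = 2πrh + 2πr² (lateral + bases)
dS/dt = (2πh + 4πr)·dr/dt = (2π·5 + 4π·14)·1
= 66π cm²/s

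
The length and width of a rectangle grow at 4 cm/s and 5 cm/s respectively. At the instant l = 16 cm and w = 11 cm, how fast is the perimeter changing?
18 cm/s

P = 2(l + w)
dP/dt = 2(dl/dt + dw/dt) = 2(4 + 5) = 18 cm/s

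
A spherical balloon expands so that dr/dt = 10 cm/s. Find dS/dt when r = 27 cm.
2160π cm²/s

S = 4πr²
dS/dt = dS/dr · dr/dt = 8πr · 10
At r = 27: dS/dt = 2160π cm²/s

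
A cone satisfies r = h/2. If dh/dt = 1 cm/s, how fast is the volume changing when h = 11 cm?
121π/4 cm³/s

V = (1/3)π(h/2)²h = πh³/12
dV/dt = πh²/4 · 1
At h = 11: dV/dt = 121π/4 cm³/s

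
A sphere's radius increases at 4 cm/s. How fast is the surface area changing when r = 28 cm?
896π cm²/s

S = 4πr²
dS/dt = dS/dr · dr/dt = 8πr · 4
At r = 28: dS/dt = 896π cm²/s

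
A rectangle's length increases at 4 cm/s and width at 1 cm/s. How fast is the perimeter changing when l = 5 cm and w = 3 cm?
10 cm/s

P = 2(l + w)
dP/dt = 2(dl/dt + dw/dt) = 2(4 + 1) = 10 cm/s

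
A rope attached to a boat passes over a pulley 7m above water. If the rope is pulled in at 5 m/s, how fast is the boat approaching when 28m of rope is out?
4√15/3 ≈ 5.164 m/s

rope² = x² + 7²
x = √(28² - 7²) = 7√15
dx/dt = (rope/x) · d(rope)/dt = (28/(7√15)) · (-5) = -4√15/3 m/s
The boat approaches at 4√15/3 ≈ 5.164 m/s.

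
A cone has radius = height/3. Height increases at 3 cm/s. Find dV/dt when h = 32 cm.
1024π/3 cm³/s

V = (1/3)π(h/3)²h = πh³/27
dV/dt = πh²/9 · 3
At h = 32: dV/dt = 1024π/3 cm³/s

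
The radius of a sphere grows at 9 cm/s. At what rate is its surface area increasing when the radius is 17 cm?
1224π cm²/s

S = 4πr²
dS/dt = dS/dr · dr/dt = 8πr · 9
At r = 17: dS/dt = 1224π cm²/s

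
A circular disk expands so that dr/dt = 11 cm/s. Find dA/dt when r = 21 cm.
462π cm²/s

A = πr²
dA/dt = 2πr · dr/dt = 2π(21)(11) = 462π cm²/s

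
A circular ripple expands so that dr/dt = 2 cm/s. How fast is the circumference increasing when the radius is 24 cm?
4π cm/s

C = 2πr
dC/dt = 2π · dr/dt = 2π · 2 = 4π cm/s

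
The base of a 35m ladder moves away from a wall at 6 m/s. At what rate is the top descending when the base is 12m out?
72√1081/1081 ≈ 2.19 m/s

x² + y² = 35²
2x·dx/dt + 2y·dy/dt = 0
dy/dt = -x/y · dx/dt = -12/√1081 · 6 = -72√1081/1081 m/s
The top is descending at 72√1081/1081 ≈ 2.19 m/s.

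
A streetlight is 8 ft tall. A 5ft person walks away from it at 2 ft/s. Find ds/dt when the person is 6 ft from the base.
10/3 ft/s

By similar triangles: 8/(x+s) = 5/s
Solving: s = 5x/3
ds/dt = 5/3 · dx/dt = 5/3 · 2 = 10/3 ft/s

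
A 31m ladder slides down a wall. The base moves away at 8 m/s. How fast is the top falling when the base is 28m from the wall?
224√177/177 ≈ 16.84 m/s

x² + y² = 31²
2x·dx/dt + 2y·dy/dt = 0
dy/dt = -x/y · dx/dt = -28/√177 · 8 = -224√177/177 m/s
The top is descending at 224√177/177 ≈ 16.84 m/s.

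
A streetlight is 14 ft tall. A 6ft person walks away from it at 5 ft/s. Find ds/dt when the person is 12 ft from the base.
15/4 ft/s

By similar triangles: 14/(x+s) = 6/s
Solving: s = 6x/8
ds/dt = 6/8 · dx/dt = 3/4 · 5 = 15/4 ft/s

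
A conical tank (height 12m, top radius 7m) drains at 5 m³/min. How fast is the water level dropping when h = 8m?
45/(196π) ≈ 0.07308 m/min

r/h = 7/12, so r = (7/12)h
V = (1/3)πr²h = (1/3)π((7/12)h)²h = (49/432)πh³
dV/dh = (49/144)πh²
dh/dt = (dV/dt)/(dV/dh) = -5/((49/144)π·8²) = -45/(196π) m/min
The level is dropping at 45/(196π) ≈ 0.07308 m/min.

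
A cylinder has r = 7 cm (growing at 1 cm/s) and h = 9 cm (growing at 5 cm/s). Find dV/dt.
371π cm³/s

V = πr²h
dV/dt = 2πrh·dr/dt + πr²·dh/dt
= 2π(7)(9)(1) + π(7)²(5)
= 371π cm³/s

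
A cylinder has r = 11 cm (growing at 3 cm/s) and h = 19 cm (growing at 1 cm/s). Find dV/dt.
1375π cm³/s

V = πr²h
dV/dt = 2πrh·dr/dt + πr²·dh/dt
= 2π(11)(19)(3) + π(11)²(1)
= 1375π cm³/s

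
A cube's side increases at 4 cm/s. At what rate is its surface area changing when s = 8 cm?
384 cm²/s

A = 6s²
dA/dt = 12s · ds/dt = 12·8·4 = 384 cm²/s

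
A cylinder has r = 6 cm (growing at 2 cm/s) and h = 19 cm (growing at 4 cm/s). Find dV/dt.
600π cm³/s

V = πr²h
dV/dt = 2πrh·dr/dt + πr²·dh/dt
= 2π(6)(19)(2) + π(6)²(4)
= 600π cm³/s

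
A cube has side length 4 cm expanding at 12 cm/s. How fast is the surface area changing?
576 cm²/s

A = 6s²
dA/dt = 12s · ds/dt = 12·4·12 = 576 cm²/s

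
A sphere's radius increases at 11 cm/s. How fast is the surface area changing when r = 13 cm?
1144π cm²/s

S = 4πr²
dS/dt = dS/dr · dr/dt = 8πr · 11
At r = 13: dS/dt = 1144π cm²/s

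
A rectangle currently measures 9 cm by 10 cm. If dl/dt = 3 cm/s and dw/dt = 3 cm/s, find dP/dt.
12 cm/s

P = 2(l + w)
dP/dt = 2(dl/dt + dw/dt) = 2(3 + 3) = 12 cm/s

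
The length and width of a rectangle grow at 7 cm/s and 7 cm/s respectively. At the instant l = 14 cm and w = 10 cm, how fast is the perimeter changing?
28 cm/s

P = 2(l + w)
dP/dt = 2(dl/dt + dw/dt) = 2(7 + 7) = 28 cm/s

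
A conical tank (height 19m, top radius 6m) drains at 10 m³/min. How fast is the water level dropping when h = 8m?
1805/(1152π) ≈ 0.4987 m/min

r/h = 6/19, so r = (6/19)h
V = (1/3)πr²h = (1/3)π((6/19)h)²h = (12/361)πh³
dV/dh = (36/361)πh²
dh/dt = (dV/dt)/(dV/dh) = -10/((36/361)π·8²) = -1805/(1152π) m/min
The level is dropping at 1805/(1152π) ≈ 0.4987 m/min.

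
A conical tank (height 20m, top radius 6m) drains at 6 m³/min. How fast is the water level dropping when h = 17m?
200/(867π) ≈ 0.07343 m/min

r/h = 6/20, so r = (3/10)h
V = (1/3)πr²h = (1/3)π((3/10)h)²h = (3/100)πh³
dV/dh = (9/100)πh²
dh/dt = (dV/dt)/(dV/dh) = -6/((9/100)π·17²) = -200/(867π) m/min
The level is dropping at 200/(867π) ≈ 0.07343 m/min.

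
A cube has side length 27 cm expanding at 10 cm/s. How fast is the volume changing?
21870 cm³/s

V = s³
dV/dt = 3s² · ds/dt = 3·27²·10 = 21870 cm³/s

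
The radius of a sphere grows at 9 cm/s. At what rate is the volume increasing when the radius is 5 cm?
900π cm³/s

V = (4/3)πr³
dV/dt = dV/dr · dr/dt = 4πr² · 9
At r = 5: dV/dt = 900π cm³/s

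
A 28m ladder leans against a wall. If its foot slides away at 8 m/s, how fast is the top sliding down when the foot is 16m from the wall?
32√33/33 ≈ 5.57 m/s

x² + y² = 28²
2x·dx/dt + 2y·dy/dt = 0
dy/dt = -x/y · dx/dt = -16/(4√33) · 8 = -32√33/33 m/s
The top is descending at 32√33/33 ≈ 5.57 m/s.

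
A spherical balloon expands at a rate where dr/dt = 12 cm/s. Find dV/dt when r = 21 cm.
21168π cm³/s

V = (4/3)πr³
dV/dt = dV/dr · dr/dt = 4πr² · 12
At r = 21: dV/dt = 21168π cm³/s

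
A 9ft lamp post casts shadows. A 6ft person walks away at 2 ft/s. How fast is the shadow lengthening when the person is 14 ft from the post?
4 ft/s

By similar triangles: 9/(x+s) = 6/s
Solving: s = 6x/3
ds/dt = 6/3 · dx/dt = 2 · 2 = 4 ft/s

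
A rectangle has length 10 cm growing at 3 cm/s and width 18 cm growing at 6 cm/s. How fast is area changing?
114 cm²/s

A = lw
dA/dt = w·dl/dt + l·dw/dt = 18·3 + 10·6 = 114 cm²/s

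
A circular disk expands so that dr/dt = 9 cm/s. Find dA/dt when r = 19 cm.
342π cm²/s

A = πr²
dA/dt = 2πr · dr/dt = 2π(19)(9) = 342π cm²/s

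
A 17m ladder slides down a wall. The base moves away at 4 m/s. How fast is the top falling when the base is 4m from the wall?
16√273/273 ≈ 0.9684 m/s

x² + y² = 17²
2x·dx/dt + 2y·dy/dt = 0
dy/dt = -x/y · dx/dt = -4/√273 · 4 = -16√273/273 m/s
The top is descending at 16√273/273 ≈ 0.9684 m/s.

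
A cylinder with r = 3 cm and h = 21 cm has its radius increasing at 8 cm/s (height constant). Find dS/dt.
432π cm²/s

S = 2πrh + 2πr² (lateral + bases)
dS/dt = (2πh + 4πr)·dr/dt = (2π·21 + 4π·3)·8
= 432π cm²/s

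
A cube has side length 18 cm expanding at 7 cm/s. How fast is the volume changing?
6804 cm³/s

V = s³
dV/dt = 3s² · ds/dt = 3·18²·7 = 6804 cm³/s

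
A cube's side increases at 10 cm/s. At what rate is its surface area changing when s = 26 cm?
3120 cm²/s

A = 6s²
dA/dt = 12s · ds/dt = 12·26·10 = 3120 cm²/s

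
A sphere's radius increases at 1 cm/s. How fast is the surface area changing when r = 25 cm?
200π cm²/s

S = 4πr²
dS/dt = dS/dr · dr/dt = 8πr · 1
At r = 25: dS/dt = 200π cm²/s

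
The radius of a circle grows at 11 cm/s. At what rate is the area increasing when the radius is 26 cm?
572π cm²/s

A = πr²
dA/dt = 2πr · dr/dt = 2π(26)(11) = 572π cm²/s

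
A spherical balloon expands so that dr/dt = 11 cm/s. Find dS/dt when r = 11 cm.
968π cm²/s

S = 4πr²
dS/dt = dS/dr · dr/dt = 8πr · 11
At r = 11: dS/dt = 968π cm²/s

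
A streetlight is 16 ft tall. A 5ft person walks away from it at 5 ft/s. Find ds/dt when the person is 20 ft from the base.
25/11 ft/s

By similar triangles: 16/(x+s) = 5/s
Solving: s = 5x/11
ds/dt = 5/11 · dx/dt = 5/11 · 5 = 25/11 ft/s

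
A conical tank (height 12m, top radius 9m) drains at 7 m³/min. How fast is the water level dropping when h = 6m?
28/(81π) ≈ 0.11 m/min

r/h = 9/12, so r = (3/4)h
V = (1/3)πr²h = (1/3)π((3/4)h)²h = (3/16)πh³
dV/dh = (9/16)πh²
dh/dt = (dV/dt)/(dV/dh) = -7/((9/16)π·6²) = -28/(81π) m/min
The level is dropping at 28/(81π) ≈ 0.11 m/min.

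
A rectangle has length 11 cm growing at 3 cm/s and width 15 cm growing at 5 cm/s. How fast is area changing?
100 cm²/s

A = lw
dA/dt = w·dl/dt + l·dw/dt = 15·3 + 11·5 = 100 cm²/s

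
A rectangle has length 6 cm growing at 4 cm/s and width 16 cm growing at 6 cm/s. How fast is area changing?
100 cm²/s

A = lw
dA/dt = w·dl/dt + l·dw/dt = 16·4 + 6·6 = 100 cm²/s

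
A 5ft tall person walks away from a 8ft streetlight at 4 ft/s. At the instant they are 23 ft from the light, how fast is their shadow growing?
20/3 ft/s

By similar triangles: 8/(x+s) = 5/s
Solving: s = 5x/3
ds/dt = 5/3 · dx/dt = 5/3 · 4 = 20/3 ft/s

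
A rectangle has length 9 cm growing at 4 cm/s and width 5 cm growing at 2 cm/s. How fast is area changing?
38 cm²/s

A = lw
dA/dt = w·dl/dt + l·dw/dt = 5·4 + 9·2 = 38 cm²/s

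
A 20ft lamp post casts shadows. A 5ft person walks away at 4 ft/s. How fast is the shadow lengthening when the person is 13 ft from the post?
4/3 ft/s

By similar triangles: 20/(x+s) = 5/s
Solving: s = 5x/15
ds/dt = 5/15 · dx/dt = 1/3 · 4 = 4/3 ft/s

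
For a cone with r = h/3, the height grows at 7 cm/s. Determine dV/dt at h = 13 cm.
1183π/9 cm³/s

V = (1/3)π(h/3)²h = πh³/27
dV/dt = πh²/9 · 7
At h = 13: dV/dt = 1183π/9 cm³/s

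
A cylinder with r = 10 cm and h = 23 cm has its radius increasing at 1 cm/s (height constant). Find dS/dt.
86π cm²/s

S = 2πrh + 2πr² (lateral + bases)
dS/dt = (2πh + 4πr)·dr/dt = (2π·23 + 4π·10)·1
= 86π cm²/s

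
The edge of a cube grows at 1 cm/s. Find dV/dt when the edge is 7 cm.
147 cm³/s

V = s³
dV/dt = 3s² · ds/dt = 3·7²·1 = 147 cm³/s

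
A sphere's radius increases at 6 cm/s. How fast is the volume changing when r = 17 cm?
6936π cm³/s

V = (4/3)πr³
dV/dt = dV/dr · dr/dt = 4πr² · 6
At r = 17: dV/dt = 6936π cm³/s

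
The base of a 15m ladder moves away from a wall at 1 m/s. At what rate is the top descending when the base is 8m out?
8√161/161 ≈ 0.6305 m/s

x² + y² = 15²
2x·dx/dt + 2y·dy/dt = 0
dy/dt = -x/y · dx/dt = -8/√161 · 1 = -8√161/161 m/s
The top is descending at 8√161/161 ≈ 0.6305 m/s.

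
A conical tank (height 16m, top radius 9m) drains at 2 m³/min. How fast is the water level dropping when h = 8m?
8/(81π) ≈ 0.03144 m/min

r/h = 9/16, so r = (9/16)h
V = (1/3)πr²h = (1/3)π((9/16)h)²h = (27/256)πh³
dV/dh = (81/256)πh²
dh/dt = (dV/dt)/(dV/dh) = -2/((81/256)π·8²) = -8/(81π) m/min
The level is dropping at 8/(81π) ≈ 0.03144 m/min.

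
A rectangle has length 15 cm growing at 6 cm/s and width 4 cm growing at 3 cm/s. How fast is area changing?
69 cm²/s

A = lw
dA/dt = w·dl/dt + l·dw/dt = 4·6 + 15·3 = 69 cm²/s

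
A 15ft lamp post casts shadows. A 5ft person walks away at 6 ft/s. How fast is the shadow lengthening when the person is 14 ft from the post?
3 ft/s

By similar triangles: 15/(x+s) = 5/s
Solving: s = 5x/10
ds/dt = 5/10 · dx/dt = 1/2 · 6 = 3 ft/s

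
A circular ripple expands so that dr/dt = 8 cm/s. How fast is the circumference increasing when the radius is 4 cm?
16π cm/s

C = 2πr
dC/dt = 2π · dr/dt = 2π · 8 = 16π cm/s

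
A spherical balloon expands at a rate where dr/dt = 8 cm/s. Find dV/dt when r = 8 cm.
2048π cm³/s

V = (4/3)πr³
dV/dt = dV/dr · dr/dt = 4πr² · 8
At r = 8: dV/dt = 2048π cm³/s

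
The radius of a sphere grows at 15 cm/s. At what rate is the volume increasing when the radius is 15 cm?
13500π cm³/s

V = (4/3)πr³
dV/dt = dV/dr · dr/dt = 4πr² · 15
At r = 15: dV/dt = 13500π cm³/s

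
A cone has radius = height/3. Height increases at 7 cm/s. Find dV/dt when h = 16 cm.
1792π/9 cm³/s

V = (1/3)π(h/3)²h = πh³/27
dV/dt = πh²/9 · 7
At h = 16: dV/dt = 1792π/9 cm³/s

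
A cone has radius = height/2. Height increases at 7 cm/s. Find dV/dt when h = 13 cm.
1183π/4 cm³/s

V = (1/3)π(h/2)²h = πh³/12
dV/dt = πh²/4 · 7
At h = 13: dV/dt = 1183π/4 cm³/s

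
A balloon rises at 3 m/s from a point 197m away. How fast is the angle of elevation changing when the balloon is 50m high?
0.014307 rad/s

tan(θ) = y/197
sec²(θ) · dθ/dt = (1/197) · dy/dt
dθ/dt = cos²(θ)/197 · 3 = 197/(197² + 50²) · 3
dθ/dt = 0.014307 rad/s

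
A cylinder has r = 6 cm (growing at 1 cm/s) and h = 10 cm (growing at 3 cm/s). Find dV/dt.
228π cm³/s

V = πr²h
dV/dt = 2πrh·dr/dt + πr²·dh/dt
= 2π(6)(10)(1) + π(6)²(3)
= 228π cm³/s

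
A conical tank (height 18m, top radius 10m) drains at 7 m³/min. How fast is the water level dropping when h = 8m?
567/(1600π) ≈ 0.1128 m/min

r/h = 10/18, so r = (5/9)h
V = (1/3)πr²h = (1/3)π((5/9)h)²h = (25/243)πh³
dV/dh = (25/81)πh²
dh/dt = (dV/dt)/(dV/dh) = -7/((25/81)π·8²) = -567/(1600π) m/min
The level is dropping at 567/(1600π) ≈ 0.1128 m/min.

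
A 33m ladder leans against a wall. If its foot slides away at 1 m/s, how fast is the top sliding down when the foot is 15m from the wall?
5√6/24 ≈ 0.5103 m/s

x² + y² = 33²
2x·dx/dt + 2y·dy/dt = 0
dy/dt = -x/y · dx/dt = -15/(12√6) · 1 = -5√6/24 m/s
The top is descending at 5√6/24 ≈ 0.5103 m/s.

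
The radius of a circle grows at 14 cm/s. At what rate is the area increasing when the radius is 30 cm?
840π cm²/s

A = πr²
dA/dt = 2πr · dr/dt = 2π(30)(14) = 840π cm²/s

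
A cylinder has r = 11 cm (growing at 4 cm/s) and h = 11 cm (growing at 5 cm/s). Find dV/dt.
1573π cm³/s

V = πr²h
dV/dt = 2πrh·dr/dt + πr²·dh/dt
= 2π(11)(11)(4) + π(11)²(5)
= 1573π cm³/s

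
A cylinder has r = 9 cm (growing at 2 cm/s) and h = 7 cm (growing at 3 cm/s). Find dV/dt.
495π cm³/s

V = πr²h
dV/dt = 2πrh·dr/dt + πr²·dh/dt
= 2π(9)(7)(2) + π(9)²(3)
= 495π cm³/s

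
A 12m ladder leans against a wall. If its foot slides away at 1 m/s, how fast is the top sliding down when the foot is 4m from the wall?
√2/4 ≈ 0.3536 m/s

x² + y² = 12²
2x·dx/dt + 2y·dy/dt = 0
dy/dt = -x/y · dx/dt = -4/(8√2) · 1 = -√2/4 m/s
The top is descending at √2/4 ≈ 0.3536 m/s.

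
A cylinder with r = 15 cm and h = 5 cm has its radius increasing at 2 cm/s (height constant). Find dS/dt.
140π cm²/s

S = 2πrh + 2πr² (lateral + bases)
dS/dt = (2πh + 4πr)·dr/dt = (2π·5 + 4π·15)·2
= 140π cm²/s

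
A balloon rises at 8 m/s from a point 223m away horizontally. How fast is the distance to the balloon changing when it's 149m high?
596√71930/35965 ≈ 4.444 m/s

z² = 223² + y²
z = √(223² + 149²) = √71930
dz/dt = y/z · dy/dt = 149/√71930 · 8 = 596√71930/35965 ≈ 4.444 m/s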